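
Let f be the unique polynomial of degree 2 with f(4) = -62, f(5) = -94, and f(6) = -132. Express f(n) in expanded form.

Write f(n) = an^2 + bn + c. Substituting each data point gives a linear system:
  16a + 4b + c = -62
  25a + 5b + c = -94
  36a + 6b + c = -132
Solving the system yields a = -3, b = -5, c = 6.
So f(n) = -3n^2 - 5n + 6.
Check: f(6) = -132. ✓

f(n) = -3n^2 - 5n + 6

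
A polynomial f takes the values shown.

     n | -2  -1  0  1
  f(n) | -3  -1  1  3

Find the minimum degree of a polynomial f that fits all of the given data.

1

Forward differences of the values at n = -2, -1, 0, 1:
  f  : -3  -1  1  3
  Δ  : 2  2  2
  Δ^2: 0  0
  Δ^3: 0
The first differences are constant (2) and nonzero, while all higher differences vanish, so the minimal degree is 1.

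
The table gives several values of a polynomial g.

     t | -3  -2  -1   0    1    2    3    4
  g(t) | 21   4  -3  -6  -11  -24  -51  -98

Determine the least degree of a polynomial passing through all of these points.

Forward differences of the values at t = -3, -2, -1, 0, 1, 2, 3, 4:
  g  : 21  4  -3  -6  -11  -24  -51  -98
  Δ  : -17  -7  -3  -5  -13  -27  -47
  Δ^2: 10  4  -2  -8  -14  -20
  Δ^3: -6  -6  -6  -6  -6
  Δ^4: 0  0  0  0
  Δ^5: 0  0  0
  Δ^6: 0  0
  Δ^7: 0
The third differences are constant (-6) and nonzero, while all higher differences vanish, so the minimal degree is 3.

3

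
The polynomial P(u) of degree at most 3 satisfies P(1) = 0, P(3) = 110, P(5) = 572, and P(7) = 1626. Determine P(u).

P(u) = 5u^3 - u^2 - 6u + 2

Using the Lagrange interpolation formula with nodes 1, 3, 5, 7:
  L_0(u) = (u - 3)(u - 5)(u - 7) / -48
  L_1(u) = (u - 1)(u - 5)(u - 7) / 16
  L_2(u) = (u - 1)(u - 3)(u - 7) / -16
  L_3(u) = (u - 1)(u - 3)(u - 5) / 48
Then P(u) = 0·L_0(u) + 110·L_1(u) + 572·L_2(u) + 1626·L_3(u).
Expanding and collecting terms gives P(u) = 5u³ - u² - 6u + 2.
Check: P(5) = 572. ✓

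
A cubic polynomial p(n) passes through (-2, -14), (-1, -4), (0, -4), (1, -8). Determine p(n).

Using the Lagrange interpolation formula with nodes -2, -1, 0, 1:
  L_0(n) = (n + 1)n(n - 1) / -6
  L_1(n) = (n + 2)n(n - 1) / 2
  L_2(n) = (n + 2)(n + 1)(n - 1) / -2
  L_3(n) = (n + 2)(n + 1)n / 6
Then p(n) = -14·L_0(n) - 4·L_1(n) - 4·L_2(n) - 8·L_3(n).
Expanding and collecting terms gives p(n) = n^3 - 2n^2 - 3n - 4.
Check: p(1) = -8. ✓

p(n) = n^3 - 2n^2 - 3n - 4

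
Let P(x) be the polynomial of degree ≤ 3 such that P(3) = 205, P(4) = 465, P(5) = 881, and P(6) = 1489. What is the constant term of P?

Write P(x) = ax^3 + bx^2 + cx + d. Substituting each data point gives a linear system:
  27a + 9b + 3c + d = 205
  64a + 16b + 4c + d = 465
  125a + 25b + 5c + d = 881
  216a + 36b + 6c + d = 1489
Solving the system yields a = 6, b = 6, c = -4, d = 1.
So P(x) = 6x^3 + 6x^2 - 4x + 1.
The constant term is 1.

1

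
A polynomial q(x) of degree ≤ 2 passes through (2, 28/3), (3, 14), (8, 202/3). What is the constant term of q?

6

Write q(x) = ax^2 + bx + c. Substituting each data point gives a linear system:
  4a + 2b + c = 28/3
  9a + 3b + c = 14
  64a + 8b + c = 202/3
Solving the system yields a = 1, b = -1/3, c = 6.
So q(x) = x^2 - (1/3)x + 6.
The constant term is 6.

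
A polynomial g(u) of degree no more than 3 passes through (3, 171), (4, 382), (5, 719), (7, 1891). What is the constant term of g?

Write g(u) = au^3 + bu^2 + cu + d. Substituting each data point gives a linear system:
  27a + 9b + 3c + d = 171
  64a + 16b + 4c + d = 382
  125a + 25b + 5c + d = 719
  343a + 49b + 7c + d = 1891
Solving the system yields a = 5, b = 3, c = 5, d = -6.
So g(u) = 5u³ + 3u² + 5u - 6.
The constant term is -6.

-6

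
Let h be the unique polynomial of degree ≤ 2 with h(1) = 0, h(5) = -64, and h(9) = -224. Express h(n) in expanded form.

h(n) = -3n^2 + 2n + 1

Using the Lagrange interpolation formula with nodes 1, 5, 9:
  L_0(n) = (n - 5)(n - 9) / 32
  L_1(n) = (n - 1)(n - 9) / -16
  L_2(n) = (n - 1)(n - 5) / 32
Then h(n) = 0·L_0(n) - 64·L_1(n) - 224·L_2(n).
Expanding and collecting terms gives h(n) = -3n² + 2n + 1.
Check: h(5) = -64. ✓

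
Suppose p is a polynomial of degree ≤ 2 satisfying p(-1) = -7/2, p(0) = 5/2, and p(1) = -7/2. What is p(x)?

p(x) = -6x^2 + 5/2

Using the Lagrange interpolation formula with nodes -1, 0, 1:
  L_0(x) = x(x - 1) / 2
  L_1(x) = (x + 1)(x - 1) / -1
  L_2(x) = (x + 1)x / 2
Then p(x) = -7/2·L_0(x) + 5/2·L_1(x) - 7/2·L_2(x).
Expanding and collecting terms gives p(x) = -6x^2 + 5/2.
Check: p(1) = -7/2. ✓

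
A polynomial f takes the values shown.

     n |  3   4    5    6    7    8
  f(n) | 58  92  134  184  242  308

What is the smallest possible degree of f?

Forward differences of the values at n = 3, 4, 5, 6, 7, 8:
  f  : 58  92  134  184  242  308
  Δ  : 34  42  50  58  66
  Δ^2: 8  8  8  8
  Δ^3: 0  0  0
  Δ^4: 0  0
  Δ^5: 0
The second differences are constant (8) and nonzero, while all higher differences vanish, so the minimal degree is 2.

2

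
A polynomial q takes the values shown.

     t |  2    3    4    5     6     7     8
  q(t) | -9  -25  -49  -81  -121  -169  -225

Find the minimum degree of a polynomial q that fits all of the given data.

Forward differences of the values at t = 2, 3, 4, 5, 6, 7, 8:
  q  : -9  -25  -49  -81  -121  -169  -225
  Δ  : -16  -24  -32  -40  -48  -56
  Δ^2: -8  -8  -8  -8  -8
  Δ^3: 0  0  0  0
  Δ^4: 0  0  0
  Δ^5: 0  0
  Δ^6: 0
The second differences are constant (-8) and nonzero, while all higher differences vanish, so the minimal degree is 2.

2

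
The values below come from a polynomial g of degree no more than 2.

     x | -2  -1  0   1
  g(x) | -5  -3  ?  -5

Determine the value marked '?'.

On equispaced nodes a degree-2 polynomial has vanishing third forward difference, so
  - g(-2) + 3·g(-1) - 3·g(0) + g(1) = 0.
Substituting the known values and solving for g(0):
  -3·g(0) = 9
  g(0) = -3.

-3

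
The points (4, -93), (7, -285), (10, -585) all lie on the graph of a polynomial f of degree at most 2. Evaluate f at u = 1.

-9

Using the Lagrange interpolation formula with nodes 4, 7, 10:
  L_0(u) = (u - 7)(u - 10) / 18
  L_1(u) = (u - 4)(u - 10) / -9
  L_2(u) = (u - 4)(u - 7) / 18
Then f(u) = -93·L_0(u) - 285·L_1(u) - 585·L_2(u).
Expanding and collecting terms gives f(u) = -6u^2 + 2u - 5.
Evaluating at u = 1: f(1) = -9.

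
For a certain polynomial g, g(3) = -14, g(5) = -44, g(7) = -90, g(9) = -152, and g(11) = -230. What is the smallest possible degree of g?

Forward differences of the values at s = 3, 5, 7, 9, 11:
  g  : -14  -44  -90  -152  -230
  Δ  : -30  -46  -62  -78
  Δ^2: -16  -16  -16
  Δ^3: 0  0
  Δ^4: 0
The second differences are constant (-16) and nonzero, while all higher differences vanish, so the minimal degree is 2.

2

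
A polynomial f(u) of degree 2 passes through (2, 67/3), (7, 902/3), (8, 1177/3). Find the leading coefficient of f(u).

Write f(u) = au^2 + bu + c. Substituting each data point gives a linear system:
  4a + 2b + c = 67/3
  49a + 7b + c = 902/3
  64a + 8b + c = 1177/3
Solving the system yields a = 6, b = 5/3, c = -5.
So f(u) = 6u^2 + (5/3)u - 5.
The leading coefficient is 6.

6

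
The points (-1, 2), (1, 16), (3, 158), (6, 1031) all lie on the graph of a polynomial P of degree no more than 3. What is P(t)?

P(t) = 4t^3 + 4t^2 + 3t + 5

Write P(t) = at^3 + bt^2 + ct + d. Substituting each data point gives a linear system:
  -a + b - c + d = 2
  a + b + c + d = 16
  27a + 9b + 3c + d = 158
  216a + 36b + 6c + d = 1031
Solving the system yields a = 4, b = 4, c = 3, d = 5.
So P(t) = 4t^3 + 4t^2 + 3t + 5.
Check: P(-1) = 2. ✓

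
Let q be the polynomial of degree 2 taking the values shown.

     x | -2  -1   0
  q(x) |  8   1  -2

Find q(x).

Using the Lagrange interpolation formula with nodes -2, -1, 0:
  L_0(x) = (x + 1)x / 2
  L_1(x) = (x + 2)x / -1
  L_2(x) = (x + 2)(x + 1) / 2
Then q(x) = 8·L_0(x) + 1·L_1(x) - 2·L_2(x).
Expanding and collecting terms gives q(x) = 2x² - x - 2.
Check: q(0) = -2. ✓

q(x) = 2x^2 - x - 2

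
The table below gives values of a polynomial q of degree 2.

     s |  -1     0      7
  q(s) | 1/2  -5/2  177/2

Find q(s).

q(s) = 2s^2 - s - 5/2

Write q(s) = as^2 + bs + c. Substituting each data point gives a linear system:
  a - b + c = 1/2
  c = -5/2
  49a + 7b + c = 177/2
Solving the system yields a = 2, b = -1, c = -5/2.
So q(s) = 2s^2 - s - 5/2.
Check: q(0) = -5/2. ✓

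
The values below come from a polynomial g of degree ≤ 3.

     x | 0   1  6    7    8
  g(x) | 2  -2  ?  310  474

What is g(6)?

188

The 4 known points determine the degree-3 polynomial uniquely.
Write g(x) = ax^3 + bx^2 + cx + d. Substituting each data point gives a linear system:
  d = 2
  a + b + c + d = -2
  343a + 49b + 7c + d = 310
  512a + 64b + 8c + d = 474
Solving the system yields a = 1, b = 0, c = -5, d = 2.
So g(x) = x^3 - 5x + 2.
Then g(6) = 188.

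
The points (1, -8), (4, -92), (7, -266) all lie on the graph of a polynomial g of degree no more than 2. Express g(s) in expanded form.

g(s) = -5s^2 - 3s

Using the Lagrange interpolation formula with nodes 1, 4, 7:
  L_0(s) = (s - 4)(s - 7) / 18
  L_1(s) = (s - 1)(s - 7) / -9
  L_2(s) = (s - 1)(s - 4) / 18
Then g(s) = -8·L_0(s) - 92·L_1(s) - 266·L_2(s).
Expanding and collecting terms gives g(s) = -5s^2 - 3s.
Check: g(7) = -266. ✓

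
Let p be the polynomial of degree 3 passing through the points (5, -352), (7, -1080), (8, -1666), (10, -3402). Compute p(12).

-6050

Using the Lagrange interpolation formula with nodes 5, 7, 8, 10:
  L_0(s) = (s - 7)(s - 8)(s - 10) / -30
  L_1(s) = (s - 5)(s - 8)(s - 10) / 6
  L_2(s) = (s - 5)(s - 7)(s - 10) / -6
  L_3(s) = (s - 5)(s - 7)(s - 8) / 30
Then p(s) = -352·L_0(s) - 1080·L_1(s) - 1666·L_2(s) - 3402·L_3(s).
Expanding and collecting terms gives p(s) = -4s³ + 6s² - 2.
Evaluating at s = 12: p(12) = -6050.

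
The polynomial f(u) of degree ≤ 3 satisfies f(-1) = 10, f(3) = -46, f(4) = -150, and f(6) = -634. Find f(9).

-2410

Using the Lagrange interpolation formula with nodes -1, 3, 4, 6:
  L_0(u) = (u - 3)(u - 4)(u - 6) / -140
  L_1(u) = (u + 1)(u - 4)(u - 6) / 12
  L_2(u) = (u + 1)(u - 3)(u - 6) / -10
  L_3(u) = (u + 1)(u - 3)(u - 4) / 42
Then f(u) = 10·L_0(u) - 46·L_1(u) - 150·L_2(u) - 634·L_3(u).
Expanding and collecting terms gives f(u) = -4u³ + 6u² + 2u + 2.
Evaluating at u = 9: f(9) = -2410.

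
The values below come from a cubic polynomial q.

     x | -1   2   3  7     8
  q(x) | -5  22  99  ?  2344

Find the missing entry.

1547

The 4 known points determine the degree-3 polynomial uniquely.
Write q(x) = ax^3 + bx^2 + cx + d. Substituting each data point gives a linear system:
  -a + b - c + d = -5
  8a + 4b + 2c + d = 22
  27a + 9b + 3c + d = 99
  512a + 64b + 8c + d = 2344
Solving the system yields a = 5, b = -3, c = -3, d = 0.
So q(x) = 5x³ - 3x² - 3x.
Then q(7) = 1547.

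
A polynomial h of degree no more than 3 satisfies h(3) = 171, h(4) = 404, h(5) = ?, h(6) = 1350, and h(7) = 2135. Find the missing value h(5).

The 4 known points determine the degree-3 polynomial uniquely.
Write h(n) = an^3 + bn^2 + cn + d. Substituting each data point gives a linear system:
  27a + 9b + 3c + d = 171
  64a + 16b + 4c + d = 404
  216a + 36b + 6c + d = 1350
  343a + 49b + 7c + d = 2135
Solving the system yields a = 6, b = 2, c = -3, d = 0.
So h(n) = 6n^3 + 2n^2 - 3n.
Then h(5) = 785.

785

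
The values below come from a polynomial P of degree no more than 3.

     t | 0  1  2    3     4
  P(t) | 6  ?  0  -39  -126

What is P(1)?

On equispaced nodes a degree-3 polynomial has vanishing fourth forward difference, so
  P(0) - 4·P(1) + 6·P(2) - 4·P(3) + P(4) = 0.
Substituting the known values and solving for P(1):
  -4·P(1) = -36
  P(1) = 9.

9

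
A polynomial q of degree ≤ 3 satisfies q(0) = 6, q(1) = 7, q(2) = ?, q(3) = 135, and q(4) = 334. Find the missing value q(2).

The 4 known points determine the degree-3 polynomial uniquely.
Write q(u) = au^3 + bu^2 + cu + d. Substituting each data point gives a linear system:
  d = 6
  a + b + c + d = 7
  27a + 9b + 3c + d = 135
  64a + 16b + 4c + d = 334
Solving the system yields a = 6, b = -3, c = -2, d = 6.
So q(u) = 6u^3 - 3u^2 - 2u + 6.
Then q(2) = 38.

38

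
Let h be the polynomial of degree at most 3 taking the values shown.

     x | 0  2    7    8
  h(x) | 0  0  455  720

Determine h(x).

h(x) = 2x^3 - 5x^2 + 2x

Write h(x) = ax^3 + bx^2 + cx + d. Substituting each data point gives a linear system:
  d = 0
  8a + 4b + 2c + d = 0
  343a + 49b + 7c + d = 455
  512a + 64b + 8c + d = 720
Solving the system yields a = 2, b = -5, c = 2, d = 0.
So h(x) = 2x³ - 5x² + 2x.
Check: h(8) = 720. ✓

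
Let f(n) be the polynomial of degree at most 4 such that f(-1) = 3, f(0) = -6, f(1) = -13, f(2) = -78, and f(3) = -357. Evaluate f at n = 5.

Forward differences of the values at n = -1, 0, 1, 2, 3:
  f  : 3  -6  -13  -78  -357
  Δ  : -9  -7  -65  -279
  Δ^2: 2  -58  -214
  Δ^3: -60  -156
  Δ^4: -96
The fourth differences are constant, confirming degree 4.
Interpolating (Newton forward form) and evaluating at n = 5 gives f(5) = -2661.

-2661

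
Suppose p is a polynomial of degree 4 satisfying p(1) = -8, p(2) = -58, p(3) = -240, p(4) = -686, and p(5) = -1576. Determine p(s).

p(s) = -2s^4 - 2s^3 - 4s^2 + 6s - 6

Write p(s) = as^4 + bs^3 + cs^2 + ds + e. Substituting each data point gives a linear system:
  a + b + c + d + e = -8
  16a + 8b + 4c + 2d + e = -58
  81a + 27b + 9c + 3d + e = -240
  256a + 64b + 16c + 4d + e = -686
  625a + 125b + 25c + 5d + e = -1576
Solving the system yields a = -2, b = -2, c = -4, d = 6, e = -6.
So p(s) = -2s⁴ - 2s³ - 4s² + 6s - 6.
Check: p(1) = -8. ✓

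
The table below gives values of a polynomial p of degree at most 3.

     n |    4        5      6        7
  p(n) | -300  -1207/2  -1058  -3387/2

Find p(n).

p(n) = -5n^3 - (1/2)n^2 + 6n + 4

Write p(n) = an^3 + bn^2 + cn + d. Substituting each data point gives a linear system:
  64a + 16b + 4c + d = -300
  125a + 25b + 5c + d = -1207/2
  216a + 36b + 6c + d = -1058
  343a + 49b + 7c + d = -3387/2
Solving the system yields a = -5, b = -1/2, c = 6, d = 4.
So p(n) = -5n³ - (1/2)n² + 6n + 4.
Check: p(5) = -1207/2. ✓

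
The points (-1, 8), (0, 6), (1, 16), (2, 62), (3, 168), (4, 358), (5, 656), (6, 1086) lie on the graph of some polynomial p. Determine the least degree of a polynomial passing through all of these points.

3

Forward differences of the values at n = -1, 0, 1, 2, 3, 4, 5, 6:
  p  : 8  6  16  62  168  358  656  1086
  Δ  : -2  10  46  106  190  298  430
  Δ^2: 12  36  60  84  108  132
  Δ^3: 24  24  24  24  24
  Δ^4: 0  0  0  0
  Δ^5: 0  0  0
  Δ^6: 0  0
  Δ^7: 0
The third differences are constant (24) and nonzero, while all higher differences vanish, so the minimal degree is 3.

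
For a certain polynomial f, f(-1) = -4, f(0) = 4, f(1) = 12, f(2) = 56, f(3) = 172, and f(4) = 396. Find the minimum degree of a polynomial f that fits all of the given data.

Forward differences of the values at t = -1, 0, 1, 2, 3, 4:
  f  : -4  4  12  56  172  396
  Δ  : 8  8  44  116  224
  Δ^2: 0  36  72  108
  Δ^3: 36  36  36
  Δ^4: 0  0
  Δ^5: 0
The third differences are constant (36) and nonzero, while all higher differences vanish, so the minimal degree is 3.

3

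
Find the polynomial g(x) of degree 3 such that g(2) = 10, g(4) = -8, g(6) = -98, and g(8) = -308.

Write g(x) = ax^3 + bx^2 + cx + d. Substituting each data point gives a linear system:
  8a + 4b + 2c + d = 10
  64a + 16b + 4c + d = -8
  216a + 36b + 6c + d = -98
  512a + 64b + 8c + d = -308
Solving the system yields a = -1, b = 3, c = 1, d = 4.
So g(x) = -x³ + 3x² + x + 4.
Check: g(4) = -8. ✓

g(x) = -x^3 + 3x^2 + x + 4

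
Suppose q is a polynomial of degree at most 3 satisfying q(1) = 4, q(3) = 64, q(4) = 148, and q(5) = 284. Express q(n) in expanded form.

q(n) = 2n^3 + 2n^2 - 4n + 4

Using the Lagrange interpolation formula with nodes 1, 3, 4, 5:
  L_0(n) = (n - 3)(n - 4)(n - 5) / -24
  L_1(n) = (n - 1)(n - 4)(n - 5) / 4
  L_2(n) = (n - 1)(n - 3)(n - 5) / -3
  L_3(n) = (n - 1)(n - 3)(n - 4) / 8
Then q(n) = 4·L_0(n) + 64·L_1(n) + 148·L_2(n) + 284·L_3(n).
Expanding and collecting terms gives q(n) = 2n³ + 2n² - 4n + 4.
Check: q(5) = 284. ✓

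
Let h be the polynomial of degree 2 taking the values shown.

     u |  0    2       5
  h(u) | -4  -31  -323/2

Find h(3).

-125/2

Write h(u) = au^2 + bu + c. Substituting each data point gives a linear system:
  c = -4
  4a + 2b + c = -31
  25a + 5b + c = -323/2
Solving the system yields a = -6, b = -3/2, c = -4.
So h(u) = -6u² - (3/2)u - 4.
Then h(3) = -125/2.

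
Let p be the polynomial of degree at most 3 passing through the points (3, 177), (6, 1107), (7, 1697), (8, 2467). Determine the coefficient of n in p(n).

Write p(n) = an^3 + bn^2 + cn + d. Substituting each data point gives a linear system:
  27a + 9b + 3c + d = 177
  216a + 36b + 6c + d = 1107
  343a + 49b + 7c + d = 1697
  512a + 64b + 8c + d = 2467
Solving the system yields a = 4, b = 6, c = 4, d = 3.
So p(n) = 4n³ + 6n² + 4n + 3.
The coefficient of n is 4.

4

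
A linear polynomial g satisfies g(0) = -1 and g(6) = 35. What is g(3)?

17

Using the Lagrange interpolation formula with nodes 0, 6:
  L_0(x) = (x - 6) / -6
  L_1(x) = x / 6
Then g(x) = -1·L_0(x) + 35·L_1(x).
Expanding and collecting terms gives g(x) = 6x - 1.
Evaluating at x = 3: g(3) = 17.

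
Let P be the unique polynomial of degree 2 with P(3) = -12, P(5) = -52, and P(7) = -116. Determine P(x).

Using the Lagrange interpolation formula with nodes 3, 5, 7:
  L_0(x) = (x - 5)(x - 7) / 8
  L_1(x) = (x - 3)(x - 7) / -4
  L_2(x) = (x - 3)(x - 5) / 8
Then P(x) = -12·L_0(x) - 52·L_1(x) - 116·L_2(x).
Expanding and collecting terms gives P(x) = -3x^2 + 4x + 3.
Check: P(7) = -116. ✓

P(x) = -3x^2 + 4x + 3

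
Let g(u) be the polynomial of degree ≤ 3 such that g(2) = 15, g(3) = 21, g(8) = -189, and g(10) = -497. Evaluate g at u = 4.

Using the Lagrange interpolation formula with nodes 2, 3, 8, 10:
  L_0(u) = (u - 3)(u - 8)(u - 10) / -48
  L_1(u) = (u - 2)(u - 8)(u - 10) / 35
  L_2(u) = (u - 2)(u - 3)(u - 10) / -60
  L_3(u) = (u - 2)(u - 3)(u - 8) / 112
Then g(u) = 15·L_0(u) + 21·L_1(u) - 189·L_2(u) - 497·L_3(u).
Expanding and collecting terms gives g(u) = -u^3 + 5u^2 + 3.
Evaluating at u = 4: g(4) = 19.

19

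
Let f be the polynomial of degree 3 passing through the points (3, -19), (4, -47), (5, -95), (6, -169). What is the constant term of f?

Write f(n) = an^3 + bn^2 + cn + d. Substituting each data point gives a linear system:
  27a + 9b + 3c + d = -19
  64a + 16b + 4c + d = -47
  125a + 25b + 5c + d = -95
  216a + 36b + 6c + d = -169
Solving the system yields a = -1, b = 2, c = -5, d = 5.
So f(n) = -n³ + 2n² - 5n + 5.
The constant term is 5.

5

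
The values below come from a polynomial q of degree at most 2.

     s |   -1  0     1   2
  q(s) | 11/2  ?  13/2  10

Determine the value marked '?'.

5

On equispaced nodes a degree-2 polynomial has vanishing third forward difference, so
  - q(-1) + 3·q(0) - 3·q(1) + q(2) = 0.
Substituting the known values and solving for q(0):
  3·q(0) = 15
  q(0) = 5.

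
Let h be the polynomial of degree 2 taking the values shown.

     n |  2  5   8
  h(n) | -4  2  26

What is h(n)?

h(n) = n^2 - 5n + 2

Write h(n) = an^2 + bn + c. Substituting each data point gives a linear system:
  4a + 2b + c = -4
  25a + 5b + c = 2
  64a + 8b + c = 26
Solving the system yields a = 1, b = -5, c = 2.
So h(n) = n² - 5n + 2.
Check: h(8) = 26. ✓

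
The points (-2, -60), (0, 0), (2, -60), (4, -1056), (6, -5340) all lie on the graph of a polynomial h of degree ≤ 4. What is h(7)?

Write h(t) = at^4 + bt^3 + ct^2 + dt + e. Substituting each data point gives a linear system:
  16a - 8b + 4c - 2d + e = -60
  e = 0
  16a + 8b + 4c + 2d + e = -60
  256a + 64b + 16c + 4d + e = -1056
  1296a + 216b + 36c + 6d + e = -5340
Solving the system yields a = -4, b = -1, c = 1, d = 4, e = 0.
So h(t) = -4t^4 - t^3 + t^2 + 4t.
Then h(7) = -9870.

-9870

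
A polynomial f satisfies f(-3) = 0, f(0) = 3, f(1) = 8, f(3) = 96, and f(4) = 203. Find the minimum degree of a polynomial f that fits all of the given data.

Divided differences on the nodes -3, 0, 1, 3, 4:
  order 0: 0  3  8  96  203
  order 1: 1  5  44  107
  order 2: 1  13  21
  order 3: 2  2
  order 4: 0
The order-3 divided differences are all 2 (nonzero) and every higher order vanishes, so the data lies on a polynomial of degree exactly 3.

3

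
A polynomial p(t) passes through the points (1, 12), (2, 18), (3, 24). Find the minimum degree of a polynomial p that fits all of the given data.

Forward differences of the values at t = 1, 2, 3:
  p  : 12  18  24
  Δ  : 6  6
  Δ^2: 0
The first differences are constant (6) and nonzero, while all higher differences vanish, so the minimal degree is 1.

1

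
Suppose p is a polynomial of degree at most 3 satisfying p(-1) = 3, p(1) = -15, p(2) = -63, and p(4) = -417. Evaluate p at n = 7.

Using the Lagrange interpolation formula with nodes -1, 1, 2, 4:
  L_0(n) = (n - 1)(n - 2)(n - 4) / -30
  L_1(n) = (n + 1)(n - 2)(n - 4) / 6
  L_2(n) = (n + 1)(n - 1)(n - 4) / -6
  L_3(n) = (n + 1)(n - 1)(n - 2) / 30
Then p(n) = 3·L_0(n) - 15·L_1(n) - 63·L_2(n) - 417·L_3(n).
Expanding and collecting terms gives p(n) = -6n³ - n² - 3n - 5.
Evaluating at n = 7: p(7) = -2133.

-2133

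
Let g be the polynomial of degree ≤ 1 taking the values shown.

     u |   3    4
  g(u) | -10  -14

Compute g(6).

-22

Write g(u) = au + b. Substituting each data point gives a linear system:
  3a + b = -10
  4a + b = -14
Solving the system yields a = -4, b = 2.
So g(u) = -4u + 2.
Then g(6) = -22.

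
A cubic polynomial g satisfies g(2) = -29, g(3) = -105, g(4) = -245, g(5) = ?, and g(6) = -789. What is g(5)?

On equispaced nodes a degree-3 polynomial has vanishing fourth forward difference, so
  g(2) - 4·g(3) + 6·g(4) - 4·g(5) + g(6) = 0.
Substituting the known values and solving for g(5):
  -4·g(5) = 1868
  g(5) = -467.

-467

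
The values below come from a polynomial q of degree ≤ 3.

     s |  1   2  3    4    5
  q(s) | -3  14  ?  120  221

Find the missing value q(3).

53

The 4 known points determine the degree-3 polynomial uniquely.
Write q(s) = as^3 + bs^2 + cs + d. Substituting each data point gives a linear system:
  a + b + c + d = -3
  8a + 4b + 2c + d = 14
  64a + 16b + 4c + d = 120
  125a + 25b + 5c + d = 221
Solving the system yields a = 1, b = 5, c = -5, d = -4.
So q(s) = s^3 + 5s^2 - 5s - 4.
Then q(3) = 53.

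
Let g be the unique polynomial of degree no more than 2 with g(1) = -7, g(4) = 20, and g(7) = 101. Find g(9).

185

Using the Lagrange interpolation formula with nodes 1, 4, 7:
  L_0(n) = (n - 4)(n - 7) / 18
  L_1(n) = (n - 1)(n - 7) / -9
  L_2(n) = (n - 1)(n - 4) / 18
Then g(n) = -7·L_0(n) + 20·L_1(n) + 101·L_2(n).
Expanding and collecting terms gives g(n) = 3n² - 6n - 4.
Evaluating at n = 9: g(9) = 185.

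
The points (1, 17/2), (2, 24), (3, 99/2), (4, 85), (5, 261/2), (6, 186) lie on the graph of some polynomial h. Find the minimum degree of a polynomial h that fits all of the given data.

2

Forward differences of the values at s = 1, 2, 3, 4, 5, 6:
  h  : 17/2  24  99/2  85  261/2  186
  Δ  : 31/2  51/2  71/2  91/2  111/2
  Δ^2: 10  10  10  10
  Δ^3: 0  0  0
  Δ^4: 0  0
  Δ^5: 0
The second differences are constant (10) and nonzero, while all higher differences vanish, so the minimal degree is 2.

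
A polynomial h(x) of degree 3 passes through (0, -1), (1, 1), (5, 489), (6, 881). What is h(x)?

Using the Lagrange interpolation formula with nodes 0, 1, 5, 6:
  L_0(x) = (x - 1)(x - 5)(x - 6) / -30
  L_1(x) = x(x - 5)(x - 6) / 20
  L_2(x) = x(x - 1)(x - 6) / -20
  L_3(x) = x(x - 1)(x - 5) / 30
Then h(x) = -1·L_0(x) + 1·L_1(x) + 489·L_2(x) + 881·L_3(x).
Expanding and collecting terms gives h(x) = 5x^3 - 6x^2 + 3x - 1.
Check: h(0) = -1. ✓

h(x) = 5x^3 - 6x^2 + 3x - 1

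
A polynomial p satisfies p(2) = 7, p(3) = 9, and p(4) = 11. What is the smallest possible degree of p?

Forward differences of the values at n = 2, 3, 4:
  p  : 7  9  11
  Δ  : 2  2
  Δ^2: 0
The first differences are constant (2) and nonzero, while all higher differences vanish, so the minimal degree is 1.

1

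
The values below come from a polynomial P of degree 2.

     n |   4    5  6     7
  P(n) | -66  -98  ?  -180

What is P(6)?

-136

The 3 known points determine the degree-2 polynomial uniquely.
Write P(n) = an^2 + bn + c. Substituting each data point gives a linear system:
  16a + 4b + c = -66
  25a + 5b + c = -98
  49a + 7b + c = -180
Solving the system yields a = -3, b = -5, c = 2.
So P(n) = -3n^2 - 5n + 2.
Then P(6) = -136.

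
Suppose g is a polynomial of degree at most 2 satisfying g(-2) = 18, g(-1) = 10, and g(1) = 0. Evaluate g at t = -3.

28

Write g(t) = at^2 + bt + c. Substituting each data point gives a linear system:
  4a - 2b + c = 18
  a - b + c = 10
  a + b + c = 0
Solving the system yields a = 1, b = -5, c = 4.
So g(t) = t² - 5t + 4.
Then g(-3) = 28.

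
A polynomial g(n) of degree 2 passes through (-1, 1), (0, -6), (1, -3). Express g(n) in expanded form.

Write g(n) = an^2 + bn + c. Substituting each data point gives a linear system:
  a - b + c = 1
  c = -6
  a + b + c = -3
Solving the system yields a = 5, b = -2, c = -6.
So g(n) = 5n² - 2n - 6.
Check: g(0) = -6. ✓

g(n) = 5n^2 - 2n - 6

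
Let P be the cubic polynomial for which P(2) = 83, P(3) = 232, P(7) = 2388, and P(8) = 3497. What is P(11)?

Using the Lagrange interpolation formula with nodes 2, 3, 7, 8:
  L_0(u) = (u - 3)(u - 7)(u - 8) / -30
  L_1(u) = (u - 2)(u - 7)(u - 8) / 20
  L_2(u) = (u - 2)(u - 3)(u - 8) / -20
  L_3(u) = (u - 2)(u - 3)(u - 7) / 30
Then P(u) = 83·L_0(u) + 232·L_1(u) + 2388·L_2(u) + 3497·L_3(u).
Expanding and collecting terms gives P(u) = 6u^3 + 6u^2 + 5u + 1.
Evaluating at u = 11: P(11) = 8768.

8768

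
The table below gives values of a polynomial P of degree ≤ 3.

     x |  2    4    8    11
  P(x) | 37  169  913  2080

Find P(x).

P(x) = x^3 + 6x^2 + 2x + 1

Using the Lagrange interpolation formula with nodes 2, 4, 8, 11:
  L_0(x) = (x - 4)(x - 8)(x - 11) / -108
  L_1(x) = (x - 2)(x - 8)(x - 11) / 56
  L_2(x) = (x - 2)(x - 4)(x - 11) / -72
  L_3(x) = (x - 2)(x - 4)(x - 8) / 189
Then P(x) = 37·L_0(x) + 169·L_1(x) + 913·L_2(x) + 2080·L_3(x).
Expanding and collecting terms gives P(x) = x³ + 6x² + 2x + 1.
Check: P(4) = 169. ✓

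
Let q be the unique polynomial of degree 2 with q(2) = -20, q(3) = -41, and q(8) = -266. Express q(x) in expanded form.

Using the Lagrange interpolation formula with nodes 2, 3, 8:
  L_0(x) = (x - 3)(x - 8) / 6
  L_1(x) = (x - 2)(x - 8) / -5
  L_2(x) = (x - 2)(x - 3) / 30
Then q(x) = -20·L_0(x) - 41·L_1(x) - 266·L_2(x).
Expanding and collecting terms gives q(x) = -4x^2 - x - 2.
Check: q(8) = -266. ✓

q(x) = -4x^2 - x - 2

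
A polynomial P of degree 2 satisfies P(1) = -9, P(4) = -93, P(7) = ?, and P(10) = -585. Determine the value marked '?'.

On equispaced nodes a degree-2 polynomial has vanishing third forward difference, so
  - P(1) + 3·P(4) - 3·P(7) + P(10) = 0.
Substituting the known values and solving for P(7):
  -3·P(7) = 855
  P(7) = -285.

-285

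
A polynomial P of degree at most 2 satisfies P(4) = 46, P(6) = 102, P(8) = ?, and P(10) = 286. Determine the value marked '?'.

182

The 3 known points determine the degree-2 polynomial uniquely.
Write P(t) = at^2 + bt + c. Substituting each data point gives a linear system:
  16a + 4b + c = 46
  36a + 6b + c = 102
  100a + 10b + c = 286
Solving the system yields a = 3, b = -2, c = 6.
So P(t) = 3t² - 2t + 6.
Then P(8) = 182.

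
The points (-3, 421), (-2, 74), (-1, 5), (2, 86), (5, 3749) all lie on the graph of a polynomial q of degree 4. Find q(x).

Write q(x) = ax^4 + bx^3 + cx^2 + dx + e. Substituting each data point gives a linear system:
  81a - 27b + 9c - 3d + e = 421
  16a - 8b + 4c - 2d + e = 74
  a - b + c - d + e = 5
  16a + 8b + 4c + 2d + e = 86
  625a + 125b + 25c + 5d + e = 3749
Solving the system yields a = 6, b = 1, c = -5, d = -1, e = 4.
So q(x) = 6x^4 + x^3 - 5x^2 - x + 4.
Check: q(-1) = 5. ✓

q(x) = 6x^4 + x^3 - 5x^2 - x + 4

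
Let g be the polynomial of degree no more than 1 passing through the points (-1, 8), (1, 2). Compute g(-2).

11

Write g(u) = au + b. Substituting each data point gives a linear system:
  -a + b = 8
  a + b = 2
Solving the system yields a = -3, b = 5.
So g(u) = -3u + 5.
Then g(-2) = 11.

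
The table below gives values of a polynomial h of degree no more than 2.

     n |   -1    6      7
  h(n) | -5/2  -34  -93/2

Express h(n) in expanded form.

Using the Lagrange interpolation formula with nodes -1, 6, 7:
  L_0(n) = (n - 6)(n - 7) / 56
  L_1(n) = (n + 1)(n - 7) / -7
  L_2(n) = (n + 1)(n - 6) / 8
Then h(n) = -5/2·L_0(n) - 34·L_1(n) - 93/2·L_2(n).
Expanding and collecting terms gives h(n) = -n^2 + (1/2)n - 1.
Check: h(7) = -93/2. ✓

h(n) = -n^2 + (1/2)n - 1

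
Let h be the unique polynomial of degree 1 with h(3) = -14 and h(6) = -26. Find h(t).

h(t) = -4t - 2

Using the Lagrange interpolation formula with nodes 3, 6:
  L_0(t) = (t - 6) / -3
  L_1(t) = (t - 3) / 3
Then h(t) = -14·L_0(t) - 26·L_1(t).
Expanding and collecting terms gives h(t) = -4t - 2.
Check: h(6) = -26. ✓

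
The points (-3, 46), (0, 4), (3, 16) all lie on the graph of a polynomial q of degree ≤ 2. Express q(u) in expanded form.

Using the Lagrange interpolation formula with nodes -3, 0, 3:
  L_0(u) = u(u - 3) / 18
  L_1(u) = (u + 3)(u - 3) / -9
  L_2(u) = (u + 3)u / 18
Then q(u) = 46·L_0(u) + 4·L_1(u) + 16·L_2(u).
Expanding and collecting terms gives q(u) = 3u² - 5u + 4.
Check: q(-3) = 46. ✓

q(u) = 3u^2 - 5u + 4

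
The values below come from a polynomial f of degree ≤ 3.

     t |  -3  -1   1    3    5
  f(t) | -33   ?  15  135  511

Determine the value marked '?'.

7

The 4 known points determine the degree-3 polynomial uniquely.
Write f(t) = at^3 + bt^2 + ct + d. Substituting each data point gives a linear system:
  -27a + 9b - 3c + d = -33
  a + b + c + d = 15
  27a + 9b + 3c + d = 135
  125a + 25b + 5c + d = 511
Solving the system yields a = 3, b = 5, c = 1, d = 6.
So f(t) = 3t^3 + 5t^2 + t + 6.
Then f(-1) = 7.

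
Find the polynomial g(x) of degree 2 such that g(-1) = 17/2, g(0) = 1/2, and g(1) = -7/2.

Write g(x) = ax^2 + bx + c. Substituting each data point gives a linear system:
  a - b + c = 17/2
  c = 1/2
  a + b + c = -7/2
Solving the system yields a = 2, b = -6, c = 1/2.
So g(x) = 2x² - 6x + 1/2.
Check: g(0) = 1/2. ✓

g(x) = 2x^2 - 6x + 1/2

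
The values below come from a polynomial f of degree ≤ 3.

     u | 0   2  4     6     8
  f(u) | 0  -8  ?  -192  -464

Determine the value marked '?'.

-56

The 4 known points determine the degree-3 polynomial uniquely.
Write f(u) = au^3 + bu^2 + cu + d. Substituting each data point gives a linear system:
  d = 0
  8a + 4b + 2c + d = -8
  216a + 36b + 6c + d = -192
  512a + 64b + 8c + d = -464
Solving the system yields a = -1, b = 1, c = -2, d = 0.
So f(u) = -u^3 + u^2 - 2u.
Then f(4) = -56.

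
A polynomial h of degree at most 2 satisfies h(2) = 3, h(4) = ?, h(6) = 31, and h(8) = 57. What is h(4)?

The 3 known points determine the degree-2 polynomial uniquely.
Write h(t) = at^2 + bt + c. Substituting each data point gives a linear system:
  4a + 2b + c = 3
  36a + 6b + c = 31
  64a + 8b + c = 57
Solving the system yields a = 1, b = -1, c = 1.
So h(t) = t^2 - t + 1.
Then h(4) = 13.

13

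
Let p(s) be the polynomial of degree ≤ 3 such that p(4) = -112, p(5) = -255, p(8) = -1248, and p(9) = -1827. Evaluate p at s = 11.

-3465

Write p(s) = as^3 + bs^2 + cs + d. Substituting each data point gives a linear system:
  64a + 16b + 4c + d = -112
  125a + 25b + 5c + d = -255
  512a + 64b + 8c + d = -1248
  729a + 81b + 9c + d = -1827
Solving the system yields a = -3, b = 4, c = 4, d = 0.
So p(s) = -3s^3 + 4s^2 + 4s.
Then p(11) = -3465.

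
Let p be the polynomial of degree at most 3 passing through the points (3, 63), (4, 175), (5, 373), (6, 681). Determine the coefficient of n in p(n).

Write p(n) = an^3 + bn^2 + cn + d. Substituting each data point gives a linear system:
  27a + 9b + 3c + d = 63
  64a + 16b + 4c + d = 175
  125a + 25b + 5c + d = 373
  216a + 36b + 6c + d = 681
Solving the system yields a = 4, b = -5, c = -1, d = 3.
So p(n) = 4n^3 - 5n^2 - n + 3.
The coefficient of n is -1.

-1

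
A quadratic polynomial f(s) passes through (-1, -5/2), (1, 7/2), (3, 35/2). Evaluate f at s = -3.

Write f(s) = as^2 + bs + c. Substituting each data point gives a linear system:
  a - b + c = -5/2
  a + b + c = 7/2
  9a + 3b + c = 35/2
Solving the system yields a = 1, b = 3, c = -1/2.
So f(s) = s^2 + 3s - 1/2.
Then f(-3) = -1/2.

-1/2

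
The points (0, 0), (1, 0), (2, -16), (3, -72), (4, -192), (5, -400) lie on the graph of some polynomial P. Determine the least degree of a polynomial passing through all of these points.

Forward differences of the values at n = 0, 1, 2, 3, 4, 5:
  P  : 0  0  -16  -72  -192  -400
  Δ  : 0  -16  -56  -120  -208
  Δ^2: -16  -40  -64  -88
  Δ^3: -24  -24  -24
  Δ^4: 0  0
  Δ^5: 0
The third differences are constant (-24) and nonzero, while all higher differences vanish, so the minimal degree is 3.

3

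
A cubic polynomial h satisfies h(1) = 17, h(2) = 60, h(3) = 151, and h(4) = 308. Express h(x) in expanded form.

Write h(x) = ax^3 + bx^2 + cx + d. Substituting each data point gives a linear system:
  a + b + c + d = 17
  8a + 4b + 2c + d = 60
  27a + 9b + 3c + d = 151
  64a + 16b + 4c + d = 308
Solving the system yields a = 3, b = 6, c = 4, d = 4.
So h(x) = 3x^3 + 6x^2 + 4x + 4.
Check: h(3) = 151. ✓

h(x) = 3x^3 + 6x^2 + 4x + 4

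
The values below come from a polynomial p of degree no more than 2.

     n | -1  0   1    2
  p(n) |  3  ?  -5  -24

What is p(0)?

4

The 3 known points determine the degree-2 polynomial uniquely.
Write p(n) = an^2 + bn + c. Substituting each data point gives a linear system:
  a - b + c = 3
  a + b + c = -5
  4a + 2b + c = -24
Solving the system yields a = -5, b = -4, c = 4.
So p(n) = -5n² - 4n + 4.
Then p(0) = 4.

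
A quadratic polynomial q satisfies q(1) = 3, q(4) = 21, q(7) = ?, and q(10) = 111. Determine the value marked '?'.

57

The 3 known points determine the degree-2 polynomial uniquely.
Write q(t) = at^2 + bt + c. Substituting each data point gives a linear system:
  a + b + c = 3
  16a + 4b + c = 21
  100a + 10b + c = 111
Solving the system yields a = 1, b = 1, c = 1.
So q(t) = t² + t + 1.
Then q(7) = 57.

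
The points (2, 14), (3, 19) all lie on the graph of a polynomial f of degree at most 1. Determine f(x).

Write f(x) = ax + b. Substituting each data point gives a linear system:
  2a + b = 14
  3a + b = 19
Solving the system yields a = 5, b = 4.
So f(x) = 5x + 4.
Check: f(2) = 14. ✓

f(x) = 5x + 4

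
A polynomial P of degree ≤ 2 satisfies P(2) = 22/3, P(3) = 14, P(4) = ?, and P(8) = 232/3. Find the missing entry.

The 3 known points determine the degree-2 polynomial uniquely.
Write P(n) = an^2 + bn + c. Substituting each data point gives a linear system:
  4a + 2b + c = 22/3
  9a + 3b + c = 14
  64a + 8b + c = 232/3
Solving the system yields a = 1, b = 5/3, c = 0.
So P(n) = n^2 + (5/3)n.
Then P(4) = 68/3.

68/3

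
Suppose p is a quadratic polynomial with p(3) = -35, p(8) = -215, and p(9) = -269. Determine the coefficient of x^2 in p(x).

Write p(x) = ax^2 + bx + c. Substituting each data point gives a linear system:
  9a + 3b + c = -35
  64a + 8b + c = -215
  81a + 9b + c = -269
Solving the system yields a = -3, b = -3, c = 1.
So p(x) = -3x^2 - 3x + 1.
The leading coefficient is -3.

-3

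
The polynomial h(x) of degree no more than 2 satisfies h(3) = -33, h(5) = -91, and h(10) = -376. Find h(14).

Write h(x) = ax^2 + bx + c. Substituting each data point gives a linear system:
  9a + 3b + c = -33
  25a + 5b + c = -91
  100a + 10b + c = -376
Solving the system yields a = -4, b = 3, c = -6.
So h(x) = -4x^2 + 3x - 6.
Then h(14) = -748.

-748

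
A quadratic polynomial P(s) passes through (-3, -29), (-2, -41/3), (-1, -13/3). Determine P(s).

P(s) = -3s^2 + (1/3)s - 1

Write P(s) = as^2 + bs + c. Substituting each data point gives a linear system:
  9a - 3b + c = -29
  4a - 2b + c = -41/3
  a - b + c = -13/3
Solving the system yields a = -3, b = 1/3, c = -1.
So P(s) = -3s^2 + (1/3)s - 1.
Check: P(-2) = -41/3. ✓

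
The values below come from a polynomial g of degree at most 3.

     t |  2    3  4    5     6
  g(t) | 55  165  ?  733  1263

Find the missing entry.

379

On equispaced nodes a degree-3 polynomial has vanishing fourth forward difference, so
  g(2) - 4·g(3) + 6·g(4) - 4·g(5) + g(6) = 0.
Substituting the known values and solving for g(4):
  6·g(4) = 2274
  g(4) = 379.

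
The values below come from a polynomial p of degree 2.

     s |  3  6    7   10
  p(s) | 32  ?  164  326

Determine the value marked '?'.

The 3 known points determine the degree-2 polynomial uniquely.
Write p(s) = as^2 + bs + c. Substituting each data point gives a linear system:
  9a + 3b + c = 32
  49a + 7b + c = 164
  100a + 10b + c = 326
Solving the system yields a = 3, b = 3, c = -4.
So p(s) = 3s^2 + 3s - 4.
Then p(6) = 122.

122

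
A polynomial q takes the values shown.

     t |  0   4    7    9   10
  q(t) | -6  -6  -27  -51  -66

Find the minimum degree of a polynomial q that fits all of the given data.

2

Divided differences on the nodes 0, 4, 7, 9, 10:
  order 0: -6  -6  -27  -51  -66
  order 1: 0  -7  -12  -15
  order 2: -1  -1  -1
  order 3: 0  0
  order 4: 0
The order-2 divided differences are all -1 (nonzero) and every higher order vanishes, so the data lies on a polynomial of degree exactly 2.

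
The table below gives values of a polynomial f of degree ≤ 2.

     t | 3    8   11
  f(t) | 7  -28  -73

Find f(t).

Write f(t) = at^2 + bt + c. Substituting each data point gives a linear system:
  9a + 3b + c = 7
  64a + 8b + c = -28
  121a + 11b + c = -73
Solving the system yields a = -1, b = 4, c = 4.
So f(t) = -t^2 + 4t + 4.
Check: f(11) = -73. ✓

f(t) = -t^2 + 4t + 4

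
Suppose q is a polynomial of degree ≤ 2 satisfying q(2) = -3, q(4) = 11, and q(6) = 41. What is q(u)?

Using the Lagrange interpolation formula with nodes 2, 4, 6:
  L_0(u) = (u - 4)(u - 6) / 8
  L_1(u) = (u - 2)(u - 6) / -4
  L_2(u) = (u - 2)(u - 4) / 8
Then q(u) = -3·L_0(u) + 11·L_1(u) + 41·L_2(u).
Expanding and collecting terms gives q(u) = 2u^2 - 5u - 1.
Check: q(4) = 11. ✓

q(u) = 2u^2 - 5u - 1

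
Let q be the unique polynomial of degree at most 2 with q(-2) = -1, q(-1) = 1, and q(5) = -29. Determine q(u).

q(u) = -u^2 - u + 1

Using the Lagrange interpolation formula with nodes -2, -1, 5:
  L_0(u) = (u + 1)(u - 5) / 7
  L_1(u) = (u + 2)(u - 5) / -6
  L_2(u) = (u + 2)(u + 1) / 42
Then q(u) = -1·L_0(u) + 1·L_1(u) - 29·L_2(u).
Expanding and collecting terms gives q(u) = -u² - u + 1.
Check: q(-1) = 1. ✓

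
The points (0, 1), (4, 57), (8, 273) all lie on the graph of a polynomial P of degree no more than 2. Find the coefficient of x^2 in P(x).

5

Write P(x) = ax^2 + bx + c. Substituting each data point gives a linear system:
  c = 1
  16a + 4b + c = 57
  64a + 8b + c = 273
Solving the system yields a = 5, b = -6, c = 1.
So P(x) = 5x^2 - 6x + 1.
The leading coefficient is 5.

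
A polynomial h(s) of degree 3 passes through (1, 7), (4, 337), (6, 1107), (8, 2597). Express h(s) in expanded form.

Using the Lagrange interpolation formula with nodes 1, 4, 6, 8:
  L_0(s) = (s - 4)(s - 6)(s - 8) / -105
  L_1(s) = (s - 1)(s - 6)(s - 8) / 24
  L_2(s) = (s - 1)(s - 4)(s - 8) / -20
  L_3(s) = (s - 1)(s - 4)(s - 6) / 56
Then h(s) = 7·L_0(s) + 337·L_1(s) + 1107·L_2(s) + 2597·L_3(s).
Expanding and collecting terms gives h(s) = 5s^3 + 5s - 3.
Check: h(4) = 337. ✓

h(s) = 5s^3 + 5s - 3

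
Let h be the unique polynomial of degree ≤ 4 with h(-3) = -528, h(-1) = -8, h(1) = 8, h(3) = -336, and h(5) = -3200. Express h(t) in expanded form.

h(t) = -6t^4 + 3t^3 + 6t^2 + 5t

Write h(t) = at^4 + bt^3 + ct^2 + dt + e. Substituting each data point gives a linear system:
  81a - 27b + 9c - 3d + e = -528
  a - b + c - d + e = -8
  a + b + c + d + e = 8
  81a + 27b + 9c + 3d + e = -336
  625a + 125b + 25c + 5d + e = -3200
Solving the system yields a = -6, b = 3, c = 6, d = 5, e = 0.
So h(t) = -6t^4 + 3t^3 + 6t^2 + 5t.
Check: h(3) = -336. ✓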